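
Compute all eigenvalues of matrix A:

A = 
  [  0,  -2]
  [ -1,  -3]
tr(A) = -3, det(A) = -2
Characteristic polynomial: λ² - tr(A)λ + det(A) = λ² + 3λ - 2
λ² + 3λ - 2 = 0  ⇒  λ = (-3 ± √((3)² - 4·(-2)))/2 = (-3 ± √(17))/2
  = (-3 + √17)/2,  (-3 - √17)/2

λ = (-3 + √17)/2, (-3 - √17)/2  (≈ 0.5616, -3.562)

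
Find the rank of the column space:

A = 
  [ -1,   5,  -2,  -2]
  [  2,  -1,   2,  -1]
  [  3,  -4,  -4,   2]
Row reduce:
R2 → R2 + (2)·R1
R3 → R3 + (3)·R1
R3 → R3 - (11/9)·R2
REF = 
  [   -1,     5,    -2,    -2]
  [    0,     9,    -2,    -5]
  [    0,     0, -68/9,  19/9]
Pivot columns: 1, 2, 3 → 3 pivots.
dim(Col(A)) = number of pivot columns = 3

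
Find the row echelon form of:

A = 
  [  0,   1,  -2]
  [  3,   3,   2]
Row operations:
Swap R1 ↔ R2

Resulting echelon form:
REF = 
  [  3,   3,   2]
  [  0,   1,  -2]

Rank = 2 (number of non-zero pivot rows).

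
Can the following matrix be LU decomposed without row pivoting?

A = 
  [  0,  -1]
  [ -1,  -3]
No.
A[1,1] = 0 but A[2,1] = -1 ≠ 0. Any LU with L unit lower triangular has (LU)[1,1] = U[1,1] and (LU)[2,1] = L[2,1]·U[1,1]; matching A forces U[1,1] = 0, which then forces (LU)[2,1] = 0 ≠ -1. A row swap (pivoting) is required.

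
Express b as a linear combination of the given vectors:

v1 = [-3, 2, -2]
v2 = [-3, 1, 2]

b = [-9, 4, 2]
c1 = 1, c2 = 2

b = 1·v1 + 2·v2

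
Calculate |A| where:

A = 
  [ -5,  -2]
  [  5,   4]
-10

For a 2×2 matrix, det = ad - bc = (-5)(4) - (-2)(5) = -10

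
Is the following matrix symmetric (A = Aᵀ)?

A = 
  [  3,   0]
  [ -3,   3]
No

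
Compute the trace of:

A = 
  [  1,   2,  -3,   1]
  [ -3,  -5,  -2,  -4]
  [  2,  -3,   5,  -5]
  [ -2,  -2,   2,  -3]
-2

tr(A) = 1 + -5 + 5 + -3 = -2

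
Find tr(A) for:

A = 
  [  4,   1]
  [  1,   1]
5

tr(A) = 4 + 1 = 5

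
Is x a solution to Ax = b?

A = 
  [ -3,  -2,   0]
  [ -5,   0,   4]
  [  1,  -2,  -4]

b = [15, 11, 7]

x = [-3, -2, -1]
No

Ax = [13, 11, 5] ≠ b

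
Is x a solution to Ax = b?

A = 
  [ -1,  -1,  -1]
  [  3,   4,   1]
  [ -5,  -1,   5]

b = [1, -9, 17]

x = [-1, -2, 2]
Yes

Ax = [1, -9, 17] = b ✓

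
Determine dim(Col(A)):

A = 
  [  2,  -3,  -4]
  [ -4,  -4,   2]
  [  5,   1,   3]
dim(Col(A)) = 3

Row reduce:
R2 → R2 + (2)·R1
R3 → R3 - (5/2)·R1
R3 → R3 + (17/20)·R2
REF = 
  [    2,    -3,    -4]
  [    0,   -10,    -6]
  [    0,     0, 79/10]
Pivot columns: 1, 2, 3 → 3 pivots.
dim(Col(A)) = number of pivot columns = 3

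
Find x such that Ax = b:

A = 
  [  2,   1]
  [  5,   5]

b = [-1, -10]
Row reduce the augmented matrix [A|b]:
R2 → R2 - (5/2)·R1
REF = 
  [    2,     1,    -1]
  [    0,   5/2, -15/2]

Back-substitution:
x₂ = (-15/2) / (5/2) = -3
x₁ = (-1 - (1)(-3)) / 2 = 1

x = [1, -3]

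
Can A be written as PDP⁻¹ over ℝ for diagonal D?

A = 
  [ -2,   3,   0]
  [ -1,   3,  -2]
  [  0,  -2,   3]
Yes

Characteristic polynomial: det(λI - A) = λ³ - 4λ² - 4λ + 1
Testing integer divisors of the constant term: p(-1) = 0, so (λ + 1) is a factor:
p(λ) = (λ + 1)(λ² - 5λ + 1)
λ² - 5λ + 1 = 0  ⇒  λ = (5 ± √((-5)² - 4·(1)))/2 = (5 ± √(21))/2
  = (5 + √21)/2,  (5 - √21)/2
Eigenvalues: -1, (5 + √21)/2, (5 - √21)/2  (≈ -1, 4.791, 0.2087)
The two irrational eigenvalues are distinct (simple), so each has alg. mult. = geom. mult. = 1.
λ=-1: alg. mult. = 1, geom. mult. = 3 - rank(A - (-1)I) = 3 - 2 = 1
Sum of geometric multiplicities equals n, so A has n independent eigenvectors.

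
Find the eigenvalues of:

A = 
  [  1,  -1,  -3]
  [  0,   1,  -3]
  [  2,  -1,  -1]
Characteristic polynomial: det(λI - A) = λ³ - λ² + 2λ - 8
Testing integer divisors of the constant term: p(2) = 0, so (λ - 2) is a factor:
p(λ) = (λ - 2)(λ² + λ + 4)
λ² + λ + 4 = 0  ⇒  λ = (-1 ± √((1)² - 4·(4)))/2 = (-1 ± √(-15))/2
  = (-1 + i√15)/2,  (-1 - i√15)/2

λ = 2, (-1 + i√15)/2, (-1 - i√15)/2  (≈ 2, -0.5 + 1.936i, -0.5 - 1.936i)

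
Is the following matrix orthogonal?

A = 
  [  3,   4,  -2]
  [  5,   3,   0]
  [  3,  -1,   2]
No

AᵀA = 
  [ 43,  24,   0]
  [ 24,  26, -10]
  [  0, -10,   8]
≠ I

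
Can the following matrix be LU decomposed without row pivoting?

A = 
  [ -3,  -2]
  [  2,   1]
Yes.
A[1,1] = -3 ≠ 0, so Gaussian elimination proceeds without a row swap: multiplier ℓ₂₁ = (2)/(-3) = -2/3, and U[2,2] = 1 - (-2/3)(-2) = -1/3.
L = 
  [   1,    0]
  [-2/3,    1]
U = 
  [  -3,   -2]
  [   0, -1/3]
Check row 2 of LU: [(-2/3)(-3), (-2/3)(-2) + (-1/3)] = [2, 1] = row 2 of A ✓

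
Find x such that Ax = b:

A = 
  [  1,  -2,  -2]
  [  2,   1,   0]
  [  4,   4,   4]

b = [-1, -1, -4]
x = [-1, 1, -1]

Row reduce the augmented matrix [A|b]:
R2 → R2 - (2)·R1
R3 → R3 - (4)·R1
R3 → R3 - (12/5)·R2
REF = 
  [    1,    -2,    -2,    -1]
  [    0,     5,     4,     1]
  [    0,     0,  12/5, -12/5]

Back-substitution:
x₃ = (-12/5) / (12/5) = -1
x₂ = (1 - (4)(-1)) / 5 = 1
x₁ = (-1 - (-2)(1) - (-2)(-1)) / 1 = -1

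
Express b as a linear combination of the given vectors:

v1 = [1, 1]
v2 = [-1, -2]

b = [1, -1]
c1 = 3, c2 = 2

b = 3·v1 + 2·v2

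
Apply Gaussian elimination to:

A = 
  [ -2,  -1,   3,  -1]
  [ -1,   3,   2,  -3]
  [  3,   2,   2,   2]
Row operations:
R2 → R2 - (1/2)·R1
R3 → R3 + (3/2)·R1
R3 → R3 - (1/7)·R2

Resulting echelon form:
REF = 
  [  -2,   -1,    3,   -1]
  [   0,  7/2,  1/2, -5/2]
  [   0,    0, 45/7,  6/7]

Rank = 3 (number of non-zero pivot rows).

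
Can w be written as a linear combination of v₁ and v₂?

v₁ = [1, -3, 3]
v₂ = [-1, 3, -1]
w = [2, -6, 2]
Yes

Form the augmented matrix and row-reduce:
[v₁|v₂|w] = 
  [  1,  -1,   2]
  [ -3,   3,  -6]
  [  3,  -1,   2]
R2 → R2 + (3)·R1
R3 → R3 - (3)·R1
Swap R2 ↔ R3
REF = 
  [  1,  -1,   2]
  [  0,   2,  -4]
  [  0,   0,   0]

No row of the form [0 0 | nonzero], so the system is consistent. Back-substitution gives c₁ = 0, c₂ = -2: w = (0)·v₁ + (-2)·v₂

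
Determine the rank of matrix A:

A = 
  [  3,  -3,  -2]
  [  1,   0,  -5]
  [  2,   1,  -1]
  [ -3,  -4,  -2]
Row reduce:
R2 → R2 - (1/3)·R1
R3 → R3 - (2/3)·R1
R4 → R4 + (1)·R1
R3 → R3 - (3)·R2
R4 → R4 + (7)·R2
R4 → R4 + (103/40)·R3
REF = 
  [    3,    -3,    -2]
  [    0,     1, -13/3]
  [    0,     0,  40/3]
  [    0,     0,     0]
Pivot columns: 1, 2, 3 → 3 pivots.

rank(A) = 3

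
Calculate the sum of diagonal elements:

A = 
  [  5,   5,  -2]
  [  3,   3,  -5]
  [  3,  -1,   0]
8

tr(A) = 5 + 3 + 0 = 8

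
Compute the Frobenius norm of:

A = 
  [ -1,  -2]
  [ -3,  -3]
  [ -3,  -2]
||A||_F = 6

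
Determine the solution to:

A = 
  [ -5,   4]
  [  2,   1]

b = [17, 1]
x = [-1, 3]

Row reduce the augmented matrix [A|b]:
R2 → R2 + (2/5)·R1
REF = 
  [  -5,    4,   17]
  [   0, 13/5, 39/5]

Back-substitution:
x₂ = (39/5) / (13/5) = 3
x₁ = (17 - (4)(3)) / (-5) = -1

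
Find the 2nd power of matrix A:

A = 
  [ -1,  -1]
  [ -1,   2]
A² = A·A:
A²[1,1] = (-1)(-1) + (-1)(-1) = 2
A²[1,2] = (-1)(-1) + (-1)(2) = -1
A²[2,1] = (-1)(-1) + (2)(-1) = -1
A²[2,2] = (-1)(-1) + (2)(2) = 5
A² = 
  [  2,  -1]
  [ -1,   5]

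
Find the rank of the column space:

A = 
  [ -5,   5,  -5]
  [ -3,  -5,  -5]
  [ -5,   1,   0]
Row reduce:
R2 → R2 - (3/5)·R1
R3 → R3 - (1)·R1
R3 → R3 - (1/2)·R2
REF = 
  [ -5,   5,  -5]
  [  0,  -8,  -2]
  [  0,   0,   6]
Pivot columns: 1, 2, 3 → 3 pivots.
dim(Col(A)) = number of pivot columns = 3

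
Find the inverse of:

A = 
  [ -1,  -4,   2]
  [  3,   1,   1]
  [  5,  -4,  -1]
det(A) = (-1)·((1)(-1) - (1)(-4)) - (-4)·((3)(-1) - (1)(5)) + (2)·((3)(-4) - (1)(5))
  = (-1)(3) - (-4)(-8) + (2)(-17)
  = -69
det(A) = -69 ≠ 0, so A is invertible.

Cofactors Cᵢⱼ = (-1)ⁱ⁺ʲ·Mᵢⱼ:
C = 
  [  3,   8, -17]
  [-12,  -9, -24]
  [ -6,   7,  11]

adj(A) = Cᵀ:
adj(A) = 
  [  3, -12,  -6]
  [  8,  -9,   7]
  [-17, -24,  11]

A⁻¹ = (-1/69) · adj(A):
A⁻¹ = 
  [ -1/23,   4/23,   2/23]
  [ -8/69,   3/23,  -7/69]
  [ 17/69,   8/23, -11/69]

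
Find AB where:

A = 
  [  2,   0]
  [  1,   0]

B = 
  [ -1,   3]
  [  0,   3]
AB = 
  [ -2,   6]
  [ -1,   3]

A is 2×2 and B is 2×2, so AB is 2×2. Each entry is (row of A)·(column of B):
AB[1,1] = (2)(-1) + (0)(0) = -2
AB[1,2] = (2)(3) + (0)(3) = 6
AB[2,1] = (1)(-1) + (0)(0) = -1
AB[2,2] = (1)(3) + (0)(3) = 3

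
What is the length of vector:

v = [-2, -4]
4.472

||v||₂ = √((-2)² + (-4)²) = √20 = 4.472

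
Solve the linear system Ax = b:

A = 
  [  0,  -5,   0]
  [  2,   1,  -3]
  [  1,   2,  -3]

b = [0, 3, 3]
x = [0, 0, -1]

Row reduce the augmented matrix [A|b]:
Swap R1 ↔ R2
R3 → R3 - (1/2)·R1
R3 → R3 + (3/10)·R2
REF = 
  [   2,    1,   -3,    3]
  [   0,   -5,    0,    0]
  [   0,    0, -3/2,  3/2]

Back-substitution:
x₃ = (3/2) / (-3/2) = -1
x₂ = (0 - (0)(-1)) / (-5) = 0
x₁ = (3 - (1)(0) - (-3)(-1)) / 2 = 0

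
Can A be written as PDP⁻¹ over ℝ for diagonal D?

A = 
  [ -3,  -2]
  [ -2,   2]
Yes

tr(A) = -1, det(A) = -10
Characteristic polynomial: λ² - tr(A)λ + det(A) = λ² + λ - 10
λ² + λ - 10 = 0  ⇒  λ = (-1 ± √((1)² - 4·(-10)))/2 = (-1 ± √(41))/2
  = (-1 + √41)/2,  (-1 - √41)/2
Eigenvalues: (-1 + √41)/2, (-1 - √41)/2  (≈ 2.702, -3.702)
The two irrational eigenvalues are distinct (simple), so each has alg. mult. = geom. mult. = 1.
Sum of geometric multiplicities equals n, so A has n independent eigenvectors.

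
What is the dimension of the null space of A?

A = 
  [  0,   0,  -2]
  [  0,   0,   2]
nullity(A) = 2

Row reduce:
R2 → R2 + (1)·R1
REF = 
  [  0,   0,  -2]
  [  0,   0,   0]
Pivot columns: 3 → 1 pivot.
rank(A) = 1, so nullity(A) = 3 - 1 = 2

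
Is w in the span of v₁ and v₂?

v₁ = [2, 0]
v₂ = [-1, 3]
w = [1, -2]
Yes

Form the augmented matrix and row-reduce:
[v₁|v₂|w] = 
  [  2,  -1,   1]
  [  0,   3,  -2]
(already in echelon form — no row operations needed)

No row of the form [0 0 | nonzero], so the system is consistent. Back-substitution gives c₁ = 1/6, c₂ = -2/3: w = (1/6)·v₁ + (-2/3)·v₂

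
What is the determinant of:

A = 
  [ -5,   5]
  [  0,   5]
-25

For a 2×2 matrix, det = ad - bc = (-5)(5) - (5)(0) = -25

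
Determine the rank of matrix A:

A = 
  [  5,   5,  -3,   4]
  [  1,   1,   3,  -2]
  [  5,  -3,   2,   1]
rank(A) = 3

Row reduce:
R2 → R2 - (1/5)·R1
R3 → R3 - (1)·R1
Swap R2 ↔ R3
REF = 
  [    5,     5,    -3,     4]
  [    0,    -8,     5,    -3]
  [    0,     0,  18/5, -14/5]
Pivot columns: 1, 2, 3 → 3 pivots.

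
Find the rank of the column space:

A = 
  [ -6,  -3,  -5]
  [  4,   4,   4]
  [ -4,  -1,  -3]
Row reduce:
R2 → R2 + (2/3)·R1
R3 → R3 - (2/3)·R1
R3 → R3 - (1/2)·R2
REF = 
  [ -6,  -3,  -5]
  [  0,   2, 2/3]
  [  0,   0,   0]
Pivot columns: 1, 2 → 2 pivots.
dim(Col(A)) = number of pivot columns = 2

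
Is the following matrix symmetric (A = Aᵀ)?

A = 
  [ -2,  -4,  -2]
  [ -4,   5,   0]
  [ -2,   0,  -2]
Yes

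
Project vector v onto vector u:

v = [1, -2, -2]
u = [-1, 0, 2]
v·u = (1)(-1) + (-2)(0) + (-2)(2) = -5
u·u = (-1)² + (0)² + (2)² = 5
proj_u(v) = (v·u / u·u) × u = (-5/5) × u = (-1) × u

proj_u(v) = [1, 0, -2]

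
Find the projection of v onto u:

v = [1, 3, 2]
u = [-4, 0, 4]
v·u = (1)(-4) + (3)(0) + (2)(4) = 4
u·u = (-4)² + (0)² + (4)² = 32
proj_u(v) = (v·u / u·u) × u = (4/32) × u = (1/8) × u

proj_u(v) = [-1/2, 0, 1/2]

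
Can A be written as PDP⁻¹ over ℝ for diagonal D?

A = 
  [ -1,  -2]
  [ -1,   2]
Yes

tr(A) = 1, det(A) = -4
Characteristic polynomial: λ² - tr(A)λ + det(A) = λ² - λ - 4
λ² - λ - 4 = 0  ⇒  λ = (1 ± √((-1)² - 4·(-4)))/2 = (1 ± √(17))/2
  = (1 + √17)/2,  (1 - √17)/2
Eigenvalues: (1 + √17)/2, (1 - √17)/2  (≈ 2.562, -1.562)
The two irrational eigenvalues are distinct (simple), so each has alg. mult. = geom. mult. = 1.
Sum of geometric multiplicities equals n, so A has n independent eigenvectors.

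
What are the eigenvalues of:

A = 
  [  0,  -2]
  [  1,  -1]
tr(A) = -1, det(A) = 2
Characteristic polynomial: λ² - tr(A)λ + det(A) = λ² + λ + 2
λ² + λ + 2 = 0  ⇒  λ = (-1 ± √((1)² - 4·(2)))/2 = (-1 ± √(-7))/2
  = (-1 + i√7)/2,  (-1 - i√7)/2

λ = (-1 + i√7)/2, (-1 - i√7)/2  (≈ -0.5 + 1.323i, -0.5 - 1.323i)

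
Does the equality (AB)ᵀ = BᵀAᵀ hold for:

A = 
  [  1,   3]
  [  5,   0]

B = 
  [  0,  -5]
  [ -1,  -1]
Yes

(AB)ᵀ = 
  [ -3,   0]
  [ -8, -25]

BᵀAᵀ = 
  [ -3,   0]
  [ -8, -25]

Both sides are equal — this is the standard identity (AB)ᵀ = BᵀAᵀ, which holds for all A, B.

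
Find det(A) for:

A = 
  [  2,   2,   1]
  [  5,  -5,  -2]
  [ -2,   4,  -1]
54

Cofactor expansion along row 1:
det(A) = (2)·((-5)(-1) - (-2)(4)) - (2)·((5)(-1) - (-2)(-2)) + (1)·((5)(4) - (-5)(-2))
  = (2)(13) - (2)(-9) + (1)(10)
  = 54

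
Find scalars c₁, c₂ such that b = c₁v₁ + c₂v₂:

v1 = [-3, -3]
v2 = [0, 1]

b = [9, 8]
c1 = -3, c2 = -1

b = -3·v1 + -1·v2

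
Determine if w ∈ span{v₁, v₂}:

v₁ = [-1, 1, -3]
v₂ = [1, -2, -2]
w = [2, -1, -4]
No

Form the augmented matrix and row-reduce:
[v₁|v₂|w] = 
  [ -1,   1,   2]
  [  1,  -2,  -1]
  [ -3,  -2,  -4]
R2 → R2 + (1)·R1
R3 → R3 - (3)·R1
R3 → R3 - (5)·R2
REF = 
  [ -1,   1,   2]
  [  0,  -1,   1]
  [  0,   0, -15]

Row 3 reads [0 0 | -15], i.e. 0 = -15, so the system is inconsistent and w ∉ span{v₁, v₂}.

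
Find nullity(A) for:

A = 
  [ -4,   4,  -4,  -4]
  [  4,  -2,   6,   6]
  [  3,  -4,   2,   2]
nullity(A) = 2

Row reduce:
R2 → R2 + (1)·R1
R3 → R3 + (3/4)·R1
R3 → R3 + (1/2)·R2
REF = 
  [ -4,   4,  -4,  -4]
  [  0,   2,   2,   2]
  [  0,   0,   0,   0]
Pivot columns: 1, 2 → 2 pivots.
rank(A) = 2, so nullity(A) = 4 - 2 = 2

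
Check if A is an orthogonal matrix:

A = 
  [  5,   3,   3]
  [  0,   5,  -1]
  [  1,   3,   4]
No

AᵀA = 
  [ 26,  18,  19]
  [ 18,  43,  16]
  [ 19,  16,  26]
≠ I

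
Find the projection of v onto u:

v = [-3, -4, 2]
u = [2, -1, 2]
proj_u(v) = [4/9, -2/9, 4/9]

v·u = (-3)(2) + (-4)(-1) + (2)(2) = 2
u·u = (2)² + (-1)² + (2)² = 9
proj_u(v) = (v·u / u·u) × u = (2/9) × u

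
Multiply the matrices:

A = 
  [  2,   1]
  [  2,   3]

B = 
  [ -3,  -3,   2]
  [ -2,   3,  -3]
A is 2×2 and B is 2×3, so AB is 2×3. Each entry is (row of A)·(column of B):
AB[1,1] = (2)(-3) + (1)(-2) = -8
AB[1,2] = (2)(-3) + (1)(3) = -3
AB[1,3] = (2)(2) + (1)(-3) = 1
AB[2,1] = (2)(-3) + (3)(-2) = -12
AB[2,2] = (2)(-3) + (3)(3) = 3
AB[2,3] = (2)(2) + (3)(-3) = -5

AB = 
  [ -8,  -3,   1]
  [-12,   3,  -5]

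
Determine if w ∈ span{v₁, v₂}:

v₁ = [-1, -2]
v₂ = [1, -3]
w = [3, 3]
Yes

Form the augmented matrix and row-reduce:
[v₁|v₂|w] = 
  [ -1,   1,   3]
  [ -2,  -3,   3]
R2 → R2 - (2)·R1
REF = 
  [ -1,   1,   3]
  [  0,  -5,  -3]

No row of the form [0 0 | nonzero], so the system is consistent. Back-substitution gives c₁ = -12/5, c₂ = 3/5: w = (-12/5)·v₁ + (3/5)·v₂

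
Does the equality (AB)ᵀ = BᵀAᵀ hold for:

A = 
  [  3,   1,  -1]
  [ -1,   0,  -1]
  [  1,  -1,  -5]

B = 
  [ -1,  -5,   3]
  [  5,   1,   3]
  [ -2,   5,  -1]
Yes

(AB)ᵀ = 
  [  4,   3,   4]
  [-19,   0, -31]
  [ 13,  -2,   5]

BᵀAᵀ = 
  [  4,   3,   4]
  [-19,   0, -31]
  [ 13,  -2,   5]

Both sides are equal — this is the standard identity (AB)ᵀ = BᵀAᵀ, which holds for all A, B.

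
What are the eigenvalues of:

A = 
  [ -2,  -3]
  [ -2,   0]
tr(A) = -2, det(A) = -6
Characteristic polynomial: λ² - tr(A)λ + det(A) = λ² + 2λ - 6
λ² + 2λ - 6 = 0  ⇒  λ = (-2 ± √((2)² - 4·(-6)))/2 = (-2 ± √(28))/2
  = -1 + √7,  -1 - √7

λ = -1 + √7, -1 - √7  (≈ 1.646, -3.646)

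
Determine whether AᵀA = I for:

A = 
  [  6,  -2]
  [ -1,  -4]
No

AᵀA = 
  [ 37,  -8]
  [ -8,  20]
≠ I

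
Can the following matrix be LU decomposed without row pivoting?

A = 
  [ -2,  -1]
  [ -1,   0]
Yes.
A[1,1] = -2 ≠ 0, so Gaussian elimination proceeds without a row swap: multiplier ℓ₂₁ = (-1)/(-2) = 1/2, and U[2,2] = 0 - (1/2)(-1) = 1/2.
L = 
  [  1,   0]
  [1/2,   1]
U = 
  [ -2,  -1]
  [  0, 1/2]
Check row 2 of LU: [(1/2)(-2), (1/2)(-1) + (1/2)] = [-1, 0] = row 2 of A ✓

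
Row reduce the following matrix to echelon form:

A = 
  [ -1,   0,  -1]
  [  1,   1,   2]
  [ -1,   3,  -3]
Row operations:
R2 → R2 + (1)·R1
R3 → R3 - (1)·R1
R3 → R3 - (3)·R2

Resulting echelon form:
REF = 
  [ -1,   0,  -1]
  [  0,   1,   1]
  [  0,   0,  -5]

Rank = 3 (number of non-zero pivot rows).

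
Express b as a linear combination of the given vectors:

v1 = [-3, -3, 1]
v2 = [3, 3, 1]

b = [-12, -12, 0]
c1 = 2, c2 = -2

b = 2·v1 + -2·v2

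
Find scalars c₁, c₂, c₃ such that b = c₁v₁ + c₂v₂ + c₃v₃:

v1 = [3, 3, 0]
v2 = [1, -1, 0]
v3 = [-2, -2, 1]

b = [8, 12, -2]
c1 = 2, c2 = -2, c3 = -2

b = 2·v1 + -2·v2 + -2·v3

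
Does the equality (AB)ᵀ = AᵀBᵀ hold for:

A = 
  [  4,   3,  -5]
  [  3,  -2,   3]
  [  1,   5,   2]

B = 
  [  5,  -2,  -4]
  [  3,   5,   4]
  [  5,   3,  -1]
No

(AB)ᵀ = 
  [  4,  24,  30]
  [ -8,  -7,  29]
  [  1, -23,  14]

AᵀBᵀ = 
  [ 10,  31,  28]
  [ -1,  19,   4]
  [-39,   8, -18]

The two matrices differ, so (AB)ᵀ ≠ AᵀBᵀ in general. The correct identity is (AB)ᵀ = BᵀAᵀ.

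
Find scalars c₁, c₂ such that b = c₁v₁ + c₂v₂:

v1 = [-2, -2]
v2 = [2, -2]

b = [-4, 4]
c1 = 0, c2 = -2

b = 0·v1 + -2·v2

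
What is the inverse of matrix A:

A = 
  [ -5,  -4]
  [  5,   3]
det(A) = (-5)(3) - (-4)(5) = 5
For a 2×2 matrix, A⁻¹ = (1/det(A)) · [[d, -b], [-c, a]]
    = (1/5) · [[3, 4], [-5, -5]]

A⁻¹ = 
  [3/5, 4/5]
  [ -1,  -1]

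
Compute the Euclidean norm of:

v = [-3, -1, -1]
3.317

||v||₂ = √((-3)² + (-1)² + (-1)²) = √11 = 3.317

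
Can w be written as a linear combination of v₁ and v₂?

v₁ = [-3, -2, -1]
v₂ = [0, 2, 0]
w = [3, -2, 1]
Yes

Form the augmented matrix and row-reduce:
[v₁|v₂|w] = 
  [ -3,   0,   3]
  [ -2,   2,  -2]
  [ -1,   0,   1]
R2 → R2 - (2/3)·R1
R3 → R3 - (1/3)·R1
REF = 
  [ -3,   0,   3]
  [  0,   2,  -4]
  [  0,   0,   0]

No row of the form [0 0 | nonzero], so the system is consistent. Back-substitution gives c₁ = -1, c₂ = -2: w = (-1)·v₁ + (-2)·v₂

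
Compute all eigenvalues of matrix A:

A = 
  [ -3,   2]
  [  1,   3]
λ = √11, -√11  (≈ 3.317, -3.317)

tr(A) = 0, det(A) = -11
Characteristic polynomial: λ² - tr(A)λ + det(A) = λ² - 11
λ² - 11 = 0  ⇒  λ = (0 ± √((0)² - 4·(-11)))/2 = (0 ± √(44))/2
  = √11,  -√11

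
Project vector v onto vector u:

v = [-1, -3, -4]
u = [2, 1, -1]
proj_u(v) = [-1/3, -1/6, 1/6]

v·u = (-1)(2) + (-3)(1) + (-4)(-1) = -1
u·u = (2)² + (1)² + (-1)² = 6
proj_u(v) = (v·u / u·u) × u = (-1/6) × u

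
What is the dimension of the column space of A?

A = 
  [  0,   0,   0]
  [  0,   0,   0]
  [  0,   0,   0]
Row reduce:
(no row operations needed)
REF = 
  [  0,   0,   0]
  [  0,   0,   0]
  [  0,   0,   0]
Pivot columns: none → 0 pivots.
dim(Col(A)) = number of pivot columns = 0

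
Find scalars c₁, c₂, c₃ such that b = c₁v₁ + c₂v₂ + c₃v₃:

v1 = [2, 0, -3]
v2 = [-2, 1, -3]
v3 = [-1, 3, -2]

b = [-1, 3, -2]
c1 = 0, c2 = 0, c3 = 1

b = 0·v1 + 0·v2 + 1·v3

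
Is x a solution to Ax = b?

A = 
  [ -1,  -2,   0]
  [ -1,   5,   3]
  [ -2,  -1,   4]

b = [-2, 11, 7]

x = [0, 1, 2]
Yes

Ax = [-2, 11, 7] = b ✓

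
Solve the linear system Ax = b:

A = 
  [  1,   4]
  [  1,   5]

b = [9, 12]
Row reduce the augmented matrix [A|b]:
R2 → R2 - (1)·R1
REF = 
  [  1,   4,   9]
  [  0,   1,   3]

Back-substitution:
x₂ = 3 / 1 = 3
x₁ = (9 - (4)(3)) / 1 = -3

x = [-3, 3]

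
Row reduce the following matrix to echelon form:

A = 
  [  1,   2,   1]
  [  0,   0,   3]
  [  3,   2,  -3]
Row operations:
R3 → R3 - (3)·R1
Swap R2 ↔ R3

Resulting echelon form:
REF = 
  [  1,   2,   1]
  [  0,  -4,  -6]
  [  0,   0,   3]

Rank = 3 (number of non-zero pivot rows).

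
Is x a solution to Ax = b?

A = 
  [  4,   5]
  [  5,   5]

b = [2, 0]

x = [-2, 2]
Yes

Ax = [2, 0] = b ✓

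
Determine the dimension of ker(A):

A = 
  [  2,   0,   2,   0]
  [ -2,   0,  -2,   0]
nullity(A) = 3

Row reduce:
R2 → R2 + (1)·R1
REF = 
  [  2,   0,   2,   0]
  [  0,   0,   0,   0]
Pivot columns: 1 → 1 pivot.
rank(A) = 1, so nullity(A) = 4 - 1 = 3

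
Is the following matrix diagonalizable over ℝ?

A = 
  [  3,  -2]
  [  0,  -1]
Yes

tr(A) = 2, det(A) = -3
Characteristic polynomial: λ² - tr(A)λ + det(A) = λ² - 2λ - 3
λ² - 2λ - 3 = (λ + 1)(λ - 3)
Eigenvalues: 3, -1
λ=-1: alg. mult. = 1, geom. mult. = 2 - rank(A - (-1)I) = 2 - 1 = 1
λ=3: alg. mult. = 1, geom. mult. = 2 - rank(A - (3)I) = 2 - 1 = 1
Sum of geometric multiplicities equals n, so A has n independent eigenvectors.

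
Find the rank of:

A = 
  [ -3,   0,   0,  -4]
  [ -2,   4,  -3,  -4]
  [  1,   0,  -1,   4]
rank(A) = 3

Row reduce:
R2 → R2 - (2/3)·R1
R3 → R3 + (1/3)·R1
REF = 
  [  -3,    0,    0,   -4]
  [   0,    4,   -3, -4/3]
  [   0,    0,   -1,  8/3]
Pivot columns: 1, 2, 3 → 3 pivots.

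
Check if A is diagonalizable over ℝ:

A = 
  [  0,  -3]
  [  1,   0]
No

tr(A) = 0, det(A) = 3
Characteristic polynomial: λ² - tr(A)λ + det(A) = λ² + 3
λ² + 3 = 0  ⇒  λ = (0 ± √((0)² - 4·(3)))/2 = (0 ± √(-12))/2
  = i√3,  -i√3
Eigenvalues: i√3, -i√3  (≈ 0 + 1.732i, 0 - 1.732i)
Has complex eigenvalues (not diagonalizable over ℝ).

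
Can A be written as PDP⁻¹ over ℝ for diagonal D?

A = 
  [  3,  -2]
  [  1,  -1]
Yes

tr(A) = 2, det(A) = -1
Characteristic polynomial: λ² - tr(A)λ + det(A) = λ² - 2λ - 1
λ² - 2λ - 1 = 0  ⇒  λ = (2 ± √((-2)² - 4·(-1)))/2 = (2 ± √(8))/2
  = 1 + √2,  1 - √2
Eigenvalues: 1 + √2, 1 - √2  (≈ 2.414, -0.4142)
The two irrational eigenvalues are distinct (simple), so each has alg. mult. = geom. mult. = 1.
Sum of geometric multiplicities equals n, so A has n independent eigenvectors.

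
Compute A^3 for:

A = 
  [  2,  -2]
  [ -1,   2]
A² = A·A:
A²[1,1] = (2)(2) + (-2)(-1) = 6
A²[1,2] = (2)(-2) + (-2)(2) = -8
A²[2,1] = (-1)(2) + (2)(-1) = -4
A²[2,2] = (-1)(-2) + (2)(2) = 6
A² = 
  [  6,  -8]
  [ -4,   6]

A^3 = A^2·A:
A^3[1,1] = (6)(2) + (-8)(-1) = 20
A^3[1,2] = (6)(-2) + (-8)(2) = -28
A^3[2,1] = (-4)(2) + (6)(-1) = -14
A^3[2,2] = (-4)(-2) + (6)(2) = 20
A^3 = 
  [ 20, -28]
  [-14,  20]

Therefore
A^3 = 
  [ 20, -28]
  [-14,  20]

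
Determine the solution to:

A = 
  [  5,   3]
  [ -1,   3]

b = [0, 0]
Row reduce the augmented matrix [A|b]:
R2 → R2 + (1/5)·R1
REF = 
  [   5,    3,    0]
  [   0, 18/5,    0]

Back-substitution:
x₂ = 0 / (18/5) = 0
x₁ = (0 - (3)(0)) / 5 = 0

x = [0, 0]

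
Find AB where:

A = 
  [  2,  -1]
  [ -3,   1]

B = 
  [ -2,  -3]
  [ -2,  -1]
A is 2×2 and B is 2×2, so AB is 2×2. Each entry is (row of A)·(column of B):
AB[1,1] = (2)(-2) + (-1)(-2) = -2
AB[1,2] = (2)(-3) + (-1)(-1) = -5
AB[2,1] = (-3)(-2) + (1)(-2) = 4
AB[2,2] = (-3)(-3) + (1)(-1) = 8

AB = 
  [ -2,  -5]
  [  4,   8]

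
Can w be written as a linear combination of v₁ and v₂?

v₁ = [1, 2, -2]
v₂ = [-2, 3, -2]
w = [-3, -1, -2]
No

Form the augmented matrix and row-reduce:
[v₁|v₂|w] = 
  [  1,  -2,  -3]
  [  2,   3,  -1]
  [ -2,  -2,  -2]
R2 → R2 - (2)·R1
R3 → R3 + (2)·R1
R3 → R3 + (6/7)·R2
REF = 
  [    1,    -2,    -3]
  [    0,     7,     5]
  [    0,     0, -26/7]

Row 3 reads [0 0 | -26/7], i.e. 0 = -26/7, so the system is inconsistent and w ∉ span{v₁, v₂}.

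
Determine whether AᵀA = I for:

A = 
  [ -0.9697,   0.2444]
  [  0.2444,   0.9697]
Yes

AᵀA = 
  [  1,   0]
  [  0,   1]
≈ I (equal to I up to the 4-dp rounding of the entries)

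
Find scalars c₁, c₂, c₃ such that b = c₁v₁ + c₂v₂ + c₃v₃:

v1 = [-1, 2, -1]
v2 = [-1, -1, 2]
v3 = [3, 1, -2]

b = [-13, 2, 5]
c1 = 3, c2 = 1, c3 = -3

b = 3·v1 + 1·v2 + -3·v3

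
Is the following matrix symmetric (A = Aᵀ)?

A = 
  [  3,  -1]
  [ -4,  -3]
No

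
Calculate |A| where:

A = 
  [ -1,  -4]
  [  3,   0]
For a 2×2 matrix, det = ad - bc = (-1)(0) - (-4)(3) = 12

det(A) = 12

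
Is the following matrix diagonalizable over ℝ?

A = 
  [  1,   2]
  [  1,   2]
Yes

tr(A) = 3, det(A) = 0
Characteristic polynomial: λ² - tr(A)λ + det(A) = λ² - 3λ
λ² - 3λ = λ(λ - 3)
Eigenvalues: 3, 0
λ=0: alg. mult. = 1, geom. mult. = 2 - rank(A - (0)I) = 2 - 1 = 1
λ=3: alg. mult. = 1, geom. mult. = 2 - rank(A - (3)I) = 2 - 1 = 1
Sum of geometric multiplicities equals n, so A has n independent eigenvectors.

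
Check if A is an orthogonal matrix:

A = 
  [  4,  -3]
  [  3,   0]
No

AᵀA = 
  [ 25, -12]
  [-12,   9]
≠ I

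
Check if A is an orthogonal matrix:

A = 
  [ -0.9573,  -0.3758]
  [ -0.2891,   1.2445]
No

AᵀA = 
  [  1,   0]
  [  0,   1.6900]
≠ I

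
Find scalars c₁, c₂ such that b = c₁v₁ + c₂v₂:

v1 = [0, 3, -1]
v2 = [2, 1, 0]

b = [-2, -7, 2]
c1 = -2, c2 = -1

b = -2·v1 + -1·v2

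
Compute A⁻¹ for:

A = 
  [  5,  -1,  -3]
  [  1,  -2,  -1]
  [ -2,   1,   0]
det(A) = (5)·((-2)(0) - (-1)(1)) - (-1)·((1)(0) - (-1)(-2)) + (-3)·((1)(1) - (-2)(-2))
  = (5)(1) - (-1)(-2) + (-3)(-3)
  = 12
det(A) = 12 ≠ 0, so A is invertible.

Cofactors Cᵢⱼ = (-1)ⁱ⁺ʲ·Mᵢⱼ:
C = 
  [  1,   2,  -3]
  [ -3,  -6,  -3]
  [ -5,   2,  -9]

adj(A) = Cᵀ:
adj(A) = 
  [  1,  -3,  -5]
  [  2,  -6,   2]
  [ -3,  -3,  -9]

A⁻¹ = (1/12) · adj(A):
A⁻¹ = 
  [ 1/12,  -1/4, -5/12]
  [  1/6,  -1/2,   1/6]
  [ -1/4,  -1/4,  -3/4]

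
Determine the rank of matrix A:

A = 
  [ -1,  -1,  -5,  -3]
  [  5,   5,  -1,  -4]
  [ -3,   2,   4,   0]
rank(A) = 3

Row reduce:
R2 → R2 + (5)·R1
R3 → R3 - (3)·R1
Swap R2 ↔ R3
REF = 
  [ -1,  -1,  -5,  -3]
  [  0,   5,  19,   9]
  [  0,   0, -26, -19]
Pivot columns: 1, 2, 3 → 3 pivots.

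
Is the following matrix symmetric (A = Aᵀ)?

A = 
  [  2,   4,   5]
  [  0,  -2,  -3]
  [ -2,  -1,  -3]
No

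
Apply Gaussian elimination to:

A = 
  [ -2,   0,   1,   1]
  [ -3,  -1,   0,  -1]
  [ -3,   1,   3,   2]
Row operations:
R2 → R2 - (3/2)·R1
R3 → R3 - (3/2)·R1
R3 → R3 + (1)·R2

Resulting echelon form:
REF = 
  [  -2,    0,    1,    1]
  [   0,   -1, -3/2, -5/2]
  [   0,    0,    0,   -2]

Rank = 3 (number of non-zero pivot rows).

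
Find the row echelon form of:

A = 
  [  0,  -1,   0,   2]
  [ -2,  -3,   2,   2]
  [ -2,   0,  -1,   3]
Row operations:
Swap R1 ↔ R2
R3 → R3 - (1)·R1
R3 → R3 + (3)·R2

Resulting echelon form:
REF = 
  [ -2,  -3,   2,   2]
  [  0,  -1,   0,   2]
  [  0,   0,  -3,   7]

Rank = 3 (number of non-zero pivot rows).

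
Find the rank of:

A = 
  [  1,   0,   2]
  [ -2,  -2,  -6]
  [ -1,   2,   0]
Row reduce:
R2 → R2 + (2)·R1
R3 → R3 + (1)·R1
R3 → R3 + (1)·R2
REF = 
  [  1,   0,   2]
  [  0,  -2,  -2]
  [  0,   0,   0]
Pivot columns: 1, 2 → 2 pivots.

rank(A) = 2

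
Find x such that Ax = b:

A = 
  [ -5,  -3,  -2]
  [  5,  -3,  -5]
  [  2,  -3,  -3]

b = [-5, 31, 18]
x = [3, -2, -2]

Row reduce the augmented matrix [A|b]:
R2 → R2 + (1)·R1
R3 → R3 + (2/5)·R1
R3 → R3 - (7/10)·R2
REF = 
  [   -5,    -3,    -2,    -5]
  [    0,    -6,    -7,    26]
  [    0,     0, 11/10, -11/5]

Back-substitution:
x₃ = (-11/5) / (11/10) = -2
x₂ = (26 - (-7)(-2)) / (-6) = -2
x₁ = (-5 - (-3)(-2) - (-2)(-2)) / (-5) = 3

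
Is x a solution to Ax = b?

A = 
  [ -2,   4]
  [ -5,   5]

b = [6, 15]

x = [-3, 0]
Yes

Ax = [6, 15] = b ✓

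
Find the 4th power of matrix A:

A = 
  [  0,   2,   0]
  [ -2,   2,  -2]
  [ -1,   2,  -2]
A^4 = 
  [ 16, -24,  16]
  [ 16,   8,   8]
  [ 12,   0,   8]

A² = A·A:
A²[1,1] = (0)(0) + (2)(-2) + (0)(-1) = -4
A²[1,2] = (0)(2) + (2)(2) + (0)(2) = 4
A²[1,3] = (0)(0) + (2)(-2) + (0)(-2) = -4
A²[2,1] = (-2)(0) + (2)(-2) + (-2)(-1) = -2
A²[2,2] = (-2)(2) + (2)(2) + (-2)(2) = -4
A²[2,3] = (-2)(0) + (2)(-2) + (-2)(-2) = 0
A²[3,1] = (-1)(0) + (2)(-2) + (-2)(-1) = -2
A²[3,2] = (-1)(2) + (2)(2) + (-2)(2) = -2
A²[3,3] = (-1)(0) + (2)(-2) + (-2)(-2) = 0
A² = 
  [ -4,   4,  -4]
  [ -2,  -4,   0]
  [ -2,  -2,   0]

A^3 = A^2·A:
A^3[1,1] = (-4)(0) + (4)(-2) + (-4)(-1) = -4
A^3[1,2] = (-4)(2) + (4)(2) + (-4)(2) = -8
A^3[1,3] = (-4)(0) + (4)(-2) + (-4)(-2) = 0
A^3[2,1] = (-2)(0) + (-4)(-2) + (0)(-1) = 8
A^3[2,2] = (-2)(2) + (-4)(2) + (0)(2) = -12
A^3[2,3] = (-2)(0) + (-4)(-2) + (0)(-2) = 8
A^3[3,1] = (-2)(0) + (-2)(-2) + (0)(-1) = 4
A^3[3,2] = (-2)(2) + (-2)(2) + (0)(2) = -8
A^3[3,3] = (-2)(0) + (-2)(-2) + (0)(-2) = 4
A^3 = 
  [ -4,  -8,   0]
  [  8, -12,   8]
  [  4,  -8,   4]

A^4 = A^3·A:
A^4[1,1] = (-4)(0) + (-8)(-2) + (0)(-1) = 16
A^4[1,2] = (-4)(2) + (-8)(2) + (0)(2) = -24
A^4[1,3] = (-4)(0) + (-8)(-2) + (0)(-2) = 16
A^4[2,1] = (8)(0) + (-12)(-2) + (8)(-1) = 16
A^4[2,2] = (8)(2) + (-12)(2) + (8)(2) = 8
A^4[2,3] = (8)(0) + (-12)(-2) + (8)(-2) = 8
A^4[3,1] = (4)(0) + (-8)(-2) + (4)(-1) = 12
A^4[3,2] = (4)(2) + (-8)(2) + (4)(2) = 0
A^4[3,3] = (4)(0) + (-8)(-2) + (4)(-2) = 8
A^4 = 
  [ 16, -24,  16]
  [ 16,   8,   8]
  [ 12,   0,   8]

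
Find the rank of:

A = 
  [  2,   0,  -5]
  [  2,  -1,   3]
rank(A) = 2

Row reduce:
R2 → R2 - (1)·R1
REF = 
  [  2,   0,  -5]
  [  0,  -1,   8]
Pivot columns: 1, 2 → 2 pivots.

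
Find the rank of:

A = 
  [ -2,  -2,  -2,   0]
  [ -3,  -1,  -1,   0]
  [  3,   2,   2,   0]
rank(A) = 2

Row reduce:
R2 → R2 - (3/2)·R1
R3 → R3 + (3/2)·R1
R3 → R3 + (1/2)·R2
REF = 
  [ -2,  -2,  -2,   0]
  [  0,   2,   2,   0]
  [  0,   0,   0,   0]
Pivot columns: 1, 2 → 2 pivots.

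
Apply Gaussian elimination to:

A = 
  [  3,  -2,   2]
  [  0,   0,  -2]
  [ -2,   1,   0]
Row operations:
R3 → R3 + (2/3)·R1
Swap R2 ↔ R3

Resulting echelon form:
REF = 
  [   3,   -2,    2]
  [   0, -1/3,  4/3]
  [   0,    0,   -2]

Rank = 3 (number of non-zero pivot rows).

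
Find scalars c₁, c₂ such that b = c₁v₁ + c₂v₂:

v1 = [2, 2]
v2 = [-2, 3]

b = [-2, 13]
c1 = 2, c2 = 3

b = 2·v1 + 3·v2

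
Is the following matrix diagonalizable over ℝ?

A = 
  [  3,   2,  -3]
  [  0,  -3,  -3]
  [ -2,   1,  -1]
No

Characteristic polynomial: det(λI - A) = λ³ + λ² - 12λ - 48
By the rational root theorem any rational root is an integer dividing 48; none of those is a root, so p(λ) has no rational roots and hence (being an irreducible cubic) no repeated roots.
Discriminant of the cubic: Δ = -44592
Δ < 0 ⇒ one real eigenvalue and a complex-conjugate pair: λ ≈ 4.331, -2.665 + 1.995i, -2.665 - 1.995i
Has complex eigenvalues (not diagonalizable over ℝ).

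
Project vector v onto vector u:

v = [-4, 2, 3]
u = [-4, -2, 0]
v·u = (-4)(-4) + (2)(-2) + (3)(0) = 12
u·u = (-4)² + (-2)² + (0)² = 20
proj_u(v) = (v·u / u·u) × u = (12/20) × u = (3/5) × u

proj_u(v) = [-12/5, -6/5, 0]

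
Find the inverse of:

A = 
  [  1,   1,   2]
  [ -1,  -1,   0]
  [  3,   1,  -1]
det(A) = (1)·((-1)(-1) - (0)(1)) - (1)·((-1)(-1) - (0)(3)) + (2)·((-1)(1) - (-1)(3))
  = (1)(1) - (1)(1) + (2)(2)
  = 4
det(A) = 4 ≠ 0, so A is invertible.

Cofactors Cᵢⱼ = (-1)ⁱ⁺ʲ·Mᵢⱼ:
C = 
  [  1,  -1,   2]
  [  3,  -7,   2]
  [  2,  -2,   0]

adj(A) = Cᵀ:
adj(A) = 
  [  1,   3,   2]
  [ -1,  -7,  -2]
  [  2,   2,   0]

A⁻¹ = (1/4) · adj(A):
A⁻¹ = 
  [ 1/4,  3/4,  1/2]
  [-1/4, -7/4, -1/2]
  [ 1/2,  1/2,    0]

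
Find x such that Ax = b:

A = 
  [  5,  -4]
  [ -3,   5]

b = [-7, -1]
x = [-3, -2]

Row reduce the augmented matrix [A|b]:
R2 → R2 + (3/5)·R1
REF = 
  [    5,    -4,    -7]
  [    0,  13/5, -26/5]

Back-substitution:
x₂ = (-26/5) / (13/5) = -2
x₁ = (-7 - (-4)(-2)) / 5 = -3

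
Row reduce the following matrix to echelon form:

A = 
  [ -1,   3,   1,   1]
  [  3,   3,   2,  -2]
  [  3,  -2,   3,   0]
Row operations:
R2 → R2 + (3)·R1
R3 → R3 + (3)·R1
R3 → R3 - (7/12)·R2

Resulting echelon form:
REF = 
  [   -1,     3,     1,     1]
  [    0,    12,     5,     1]
  [    0,     0, 37/12, 29/12]

Rank = 3 (number of non-zero pivot rows).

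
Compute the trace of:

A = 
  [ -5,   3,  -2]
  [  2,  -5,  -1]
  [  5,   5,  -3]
-13

tr(A) = -5 + -5 + -3 = -13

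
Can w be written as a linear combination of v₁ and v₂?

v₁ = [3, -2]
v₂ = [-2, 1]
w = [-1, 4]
Yes

Form the augmented matrix and row-reduce:
[v₁|v₂|w] = 
  [  3,  -2,  -1]
  [ -2,   1,   4]
R2 → R2 + (2/3)·R1
REF = 
  [   3,   -2,   -1]
  [   0, -1/3, 10/3]

No row of the form [0 0 | nonzero], so the system is consistent. Back-substitution gives c₁ = -7, c₂ = -10: w = (-7)·v₁ + (-10)·v₂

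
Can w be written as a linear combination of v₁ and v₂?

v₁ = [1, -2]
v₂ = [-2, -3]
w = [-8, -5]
Yes

Form the augmented matrix and row-reduce:
[v₁|v₂|w] = 
  [  1,  -2,  -8]
  [ -2,  -3,  -5]
R2 → R2 + (2)·R1
REF = 
  [  1,  -2,  -8]
  [  0,  -7, -21]

No row of the form [0 0 | nonzero], so the system is consistent. Back-substitution gives c₁ = -2, c₂ = 3: w = (-2)·v₁ + (3)·v₂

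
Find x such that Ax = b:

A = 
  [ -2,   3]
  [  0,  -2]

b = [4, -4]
x = [1, 2]

Row reduce the augmented matrix [A|b]:
(already in echelon form)
REF = 
  [ -2,   3,   4]
  [  0,  -2,  -4]

Back-substitution:
x₂ = (-4) / (-2) = 2
x₁ = (4 - (3)(2)) / (-2) = 1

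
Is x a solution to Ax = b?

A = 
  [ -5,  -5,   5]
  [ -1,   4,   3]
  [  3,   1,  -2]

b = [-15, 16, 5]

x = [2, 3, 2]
Yes

Ax = [-15, 16, 5] = b ✓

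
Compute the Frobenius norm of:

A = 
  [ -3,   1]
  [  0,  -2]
||A||_F = 3.742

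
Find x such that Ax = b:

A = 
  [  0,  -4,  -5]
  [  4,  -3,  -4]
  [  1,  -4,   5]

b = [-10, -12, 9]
x = [-1, 0, 2]

Row reduce the augmented matrix [A|b]:
Swap R1 ↔ R2
R3 → R3 - (1/4)·R1
R3 → R3 - (13/16)·R2
REF = 
  [     4,     -3,     -4,    -12]
  [     0,     -4,     -5,    -10]
  [     0,      0, 161/16,  161/8]

Back-substitution:
x₃ = (161/8) / (161/16) = 2
x₂ = (-10 - (-5)(2)) / (-4) = 0
x₁ = (-12 - (-3)(0) - (-4)(2)) / 4 = -1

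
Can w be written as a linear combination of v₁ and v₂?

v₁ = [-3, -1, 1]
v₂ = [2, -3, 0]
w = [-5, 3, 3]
No

Form the augmented matrix and row-reduce:
[v₁|v₂|w] = 
  [ -3,   2,  -5]
  [ -1,  -3,   3]
  [  1,   0,   3]
R2 → R2 - (1/3)·R1
R3 → R3 + (1/3)·R1
R3 → R3 + (2/11)·R2
REF = 
  [   -3,     2,    -5]
  [    0, -11/3,  14/3]
  [    0,     0, 24/11]

Row 3 reads [0 0 | 24/11], i.e. 0 = 24/11, so the system is inconsistent and w ∉ span{v₁, v₂}.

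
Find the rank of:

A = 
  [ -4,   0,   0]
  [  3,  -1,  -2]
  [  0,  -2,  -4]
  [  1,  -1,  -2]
Row reduce:
R2 → R2 + (3/4)·R1
R4 → R4 + (1/4)·R1
R3 → R3 - (2)·R2
R4 → R4 - (1)·R2
REF = 
  [ -4,   0,   0]
  [  0,  -1,  -2]
  [  0,   0,   0]
  [  0,   0,   0]
Pivot columns: 1, 2 → 2 pivots.

rank(A) = 2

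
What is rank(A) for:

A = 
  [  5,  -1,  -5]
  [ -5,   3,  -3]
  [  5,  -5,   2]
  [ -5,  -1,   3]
rank(A) = 3

Row reduce:
R2 → R2 + (1)·R1
R3 → R3 - (1)·R1
R4 → R4 + (1)·R1
R3 → R3 + (2)·R2
R4 → R4 + (1)·R2
R4 → R4 - (10/9)·R3
REF = 
  [  5,  -1,  -5]
  [  0,   2,  -8]
  [  0,   0,  -9]
  [  0,   0,   0]
Pivot columns: 1, 2, 3 → 3 pivots.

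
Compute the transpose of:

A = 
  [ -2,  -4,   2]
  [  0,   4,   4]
Aᵀ = 
  [ -2,   0]
  [ -4,   4]
  [  2,   4]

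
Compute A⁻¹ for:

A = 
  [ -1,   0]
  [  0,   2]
det(A) = (-1)(2) - (0)(0) = -2
For a 2×2 matrix, A⁻¹ = (1/det(A)) · [[d, -b], [-c, a]]
    = (-1/2) · [[2, 0], [0, -1]]

A⁻¹ = 
  [ -1,   0]
  [  0, 1/2]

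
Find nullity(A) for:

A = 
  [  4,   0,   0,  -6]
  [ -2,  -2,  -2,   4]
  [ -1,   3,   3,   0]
nullity(A) = 2

Row reduce:
R2 → R2 + (1/2)·R1
R3 → R3 + (1/4)·R1
R3 → R3 + (3/2)·R2
REF = 
  [  4,   0,   0,  -6]
  [  0,  -2,  -2,   1]
  [  0,   0,   0,   0]
Pivot columns: 1, 2 → 2 pivots.
rank(A) = 2, so nullity(A) = 4 - 2 = 2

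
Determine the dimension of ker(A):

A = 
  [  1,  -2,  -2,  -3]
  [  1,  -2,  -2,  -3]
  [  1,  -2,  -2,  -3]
nullity(A) = 3

Row reduce:
R2 → R2 - (1)·R1
R3 → R3 - (1)·R1
REF = 
  [  1,  -2,  -2,  -3]
  [  0,   0,   0,   0]
  [  0,   0,   0,   0]
Pivot columns: 1 → 1 pivot.
rank(A) = 1, so nullity(A) = 4 - 1 = 3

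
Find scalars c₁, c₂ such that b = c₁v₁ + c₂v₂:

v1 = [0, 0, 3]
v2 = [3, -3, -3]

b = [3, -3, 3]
c1 = 2, c2 = 1

b = 2·v1 + 1·v2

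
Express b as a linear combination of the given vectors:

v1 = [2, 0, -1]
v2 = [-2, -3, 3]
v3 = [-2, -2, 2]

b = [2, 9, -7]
c1 = -2, c2 = -3, c3 = 0

b = -2·v1 + -3·v2 + 0·v3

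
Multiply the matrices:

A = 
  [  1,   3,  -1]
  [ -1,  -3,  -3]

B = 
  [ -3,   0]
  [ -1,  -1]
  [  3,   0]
AB = 
  [ -9,  -3]
  [ -3,   3]

A is 2×3 and B is 3×2, so AB is 2×2. Each entry is (row of A)·(column of B):
AB[1,1] = (1)(-3) + (3)(-1) + (-1)(3) = -9
AB[1,2] = (1)(0) + (3)(-1) + (-1)(0) = -3
AB[2,1] = (-1)(-3) + (-3)(-1) + (-3)(3) = -3
AB[2,2] = (-1)(0) + (-3)(-1) + (-3)(0) = 3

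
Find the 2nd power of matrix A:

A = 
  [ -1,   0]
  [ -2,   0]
A² = A·A:
A²[1,1] = (-1)(-1) + (0)(-2) = 1
A²[1,2] = (-1)(0) + (0)(0) = 0
A²[2,1] = (-2)(-1) + (0)(-2) = 2
A²[2,2] = (-2)(0) + (0)(0) = 0
A² = 
  [  1,   0]
  [  2,   0]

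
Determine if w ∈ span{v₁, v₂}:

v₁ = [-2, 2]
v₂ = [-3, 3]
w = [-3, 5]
No

Form the augmented matrix and row-reduce:
[v₁|v₂|w] = 
  [ -2,  -3,  -3]
  [  2,   3,   5]
R2 → R2 + (1)·R1
REF = 
  [ -2,  -3,  -3]
  [  0,   0,   2]

Row 2 reads [0 0 | 2], i.e. 0 = 2, so the system is inconsistent and w ∉ span{v₁, v₂}.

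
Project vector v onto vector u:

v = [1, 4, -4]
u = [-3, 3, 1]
v·u = (1)(-3) + (4)(3) + (-4)(1) = 5
u·u = (-3)² + (3)² + (1)² = 19
proj_u(v) = (v·u / u·u) × u = (5/19) × u

proj_u(v) = [-15/19, 15/19, 5/19]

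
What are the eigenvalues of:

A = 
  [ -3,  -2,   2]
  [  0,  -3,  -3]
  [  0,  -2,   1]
λ = -3, -1 + √10, -1 - √10  (≈ -3, 2.162, -4.162)

Characteristic polynomial: det(λI - A) = λ³ + 5λ² - 3λ - 27
Testing integer divisors of the constant term: p(-3) = 0, so (λ + 3) is a factor:
p(λ) = (λ + 3)(λ² + 2λ - 9)
λ² + 2λ - 9 = 0  ⇒  λ = (-2 ± √((2)² - 4·(-9)))/2 = (-2 ± √(40))/2
  = -1 + √10,  -1 - √10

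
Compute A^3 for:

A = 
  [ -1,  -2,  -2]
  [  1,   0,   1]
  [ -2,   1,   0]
A^3 = 
  [ -3,  -6,  -6]
  [  6,   4,   5]
  [ -9,  -1,  -2]

A² = A·A:
A²[1,1] = (-1)(-1) + (-2)(1) + (-2)(-2) = 3
A²[1,2] = (-1)(-2) + (-2)(0) + (-2)(1) = 0
A²[1,3] = (-1)(-2) + (-2)(1) + (-2)(0) = 0
A²[2,1] = (1)(-1) + (0)(1) + (1)(-2) = -3
A²[2,2] = (1)(-2) + (0)(0) + (1)(1) = -1
A²[2,3] = (1)(-2) + (0)(1) + (1)(0) = -2
A²[3,1] = (-2)(-1) + (1)(1) + (0)(-2) = 3
A²[3,2] = (-2)(-2) + (1)(0) + (0)(1) = 4
A²[3,3] = (-2)(-2) + (1)(1) + (0)(0) = 5
A² = 
  [  3,   0,   0]
  [ -3,  -1,  -2]
  [  3,   4,   5]

A^3 = A^2·A:
A^3[1,1] = (3)(-1) + (0)(1) + (0)(-2) = -3
A^3[1,2] = (3)(-2) + (0)(0) + (0)(1) = -6
A^3[1,3] = (3)(-2) + (0)(1) + (0)(0) = -6
A^3[2,1] = (-3)(-1) + (-1)(1) + (-2)(-2) = 6
A^3[2,2] = (-3)(-2) + (-1)(0) + (-2)(1) = 4
A^3[2,3] = (-3)(-2) + (-1)(1) + (-2)(0) = 5
A^3[3,1] = (3)(-1) + (4)(1) + (5)(-2) = -9
A^3[3,2] = (3)(-2) + (4)(0) + (5)(1) = -1
A^3[3,3] = (3)(-2) + (4)(1) + (5)(0) = -2
A^3 = 
  [ -3,  -6,  -6]
  [  6,   4,   5]
  [ -9,  -1,  -2]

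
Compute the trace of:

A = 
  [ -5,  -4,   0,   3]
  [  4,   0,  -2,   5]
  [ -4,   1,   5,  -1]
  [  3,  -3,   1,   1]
1

tr(A) = -5 + 0 + 5 + 1 = 1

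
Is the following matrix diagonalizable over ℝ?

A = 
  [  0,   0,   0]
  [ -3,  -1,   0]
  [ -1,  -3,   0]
No

Characteristic polynomial: det(λI - A) = λ³ + λ²
The constant term is 0, so λ = 0 is a root: p(λ) = λ(λ² + λ)
λ² + λ = λ(λ + 1)
Eigenvalues: 0, 0, -1
λ=-1: alg. mult. = 1, geom. mult. = 3 - rank(A - (-1)I) = 3 - 2 = 1
λ=0: alg. mult. = 2, geom. mult. = 3 - rank(A - (0)I) = 3 - 2 = 1
Sum of geometric multiplicities = 2 < n = 3, so there aren't enough independent eigenvectors.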